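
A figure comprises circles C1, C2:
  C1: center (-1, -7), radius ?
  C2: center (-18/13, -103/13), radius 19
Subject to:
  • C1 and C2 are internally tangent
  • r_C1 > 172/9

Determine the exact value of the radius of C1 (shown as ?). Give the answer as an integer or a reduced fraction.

1. [int C1,C2]  r_C1² − 38r_C1 + 360 = 0  ⇒  r_C1 = 18 or 20
2. given r_C1 > 172/9: keep 20

20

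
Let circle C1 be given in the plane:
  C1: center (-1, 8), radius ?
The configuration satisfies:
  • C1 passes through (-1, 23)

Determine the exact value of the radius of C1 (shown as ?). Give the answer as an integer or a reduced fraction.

15

1. [C1∋P]  r_C1² − 225 = 0  ⇒  r_C1 = 15 (r>0 drops 1)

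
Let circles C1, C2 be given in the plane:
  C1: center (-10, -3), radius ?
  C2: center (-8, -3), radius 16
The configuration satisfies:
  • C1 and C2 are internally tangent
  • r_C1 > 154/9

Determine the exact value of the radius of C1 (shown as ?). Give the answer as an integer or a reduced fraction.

18

1. [int C1,C2]  r_C1² − 32r_C1 + 252 = 0  ⇒  r_C1 = 14 or 18
2. given r_C1 > 154/9: keep 18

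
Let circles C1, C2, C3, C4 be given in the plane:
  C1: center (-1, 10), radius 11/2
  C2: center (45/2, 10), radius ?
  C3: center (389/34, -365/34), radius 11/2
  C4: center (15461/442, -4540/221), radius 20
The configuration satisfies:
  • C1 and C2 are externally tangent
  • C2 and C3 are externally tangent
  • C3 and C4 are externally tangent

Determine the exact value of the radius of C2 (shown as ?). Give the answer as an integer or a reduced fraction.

18

1. [ext C1·C2]  r_C2² + 11r_C2 − 522 = 0  ⇒  r_C2 = 18 (r>0 drops 1)
2. [ext C2·C3]  r_C2² + 11r_C2 − 522 = 0  ⇒  r_C2 = 18 (r>0 drops 1)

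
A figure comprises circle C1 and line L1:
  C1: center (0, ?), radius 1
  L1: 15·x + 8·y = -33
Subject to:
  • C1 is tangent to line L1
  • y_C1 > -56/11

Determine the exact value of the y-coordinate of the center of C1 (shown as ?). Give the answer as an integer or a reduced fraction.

1. [C1‖L1]  y_C1² + (33/4)y_C1 + 25/2 = 0  ⇒  y_C1 = -25/4 or -2
2. given y_C1 > -56/11: keep -2

-2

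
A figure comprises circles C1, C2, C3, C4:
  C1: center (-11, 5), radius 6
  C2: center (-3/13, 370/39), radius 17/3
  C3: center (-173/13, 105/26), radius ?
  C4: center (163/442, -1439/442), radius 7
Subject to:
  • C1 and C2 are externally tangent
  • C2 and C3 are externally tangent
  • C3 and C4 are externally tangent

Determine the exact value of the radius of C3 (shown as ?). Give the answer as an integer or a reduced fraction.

1. [ext C2·C3]  r_C3² + (34/3)r_C3 − 2023/12 = 0  ⇒  r_C3 = 17/2 (r>0 drops 1)
2. [ext C3·C4]  r_C3² + 14r_C3 − 765/4 = 0  ⇒  r_C3 = 17/2 (r>0 drops 1)

17/2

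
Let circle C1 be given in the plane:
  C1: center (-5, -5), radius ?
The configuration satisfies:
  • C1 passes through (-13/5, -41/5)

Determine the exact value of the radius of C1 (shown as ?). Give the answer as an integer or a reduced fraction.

1. [C1∋P]  r_C1² − 16 = 0  ⇒  r_C1 = 4 (r>0 drops 1)

4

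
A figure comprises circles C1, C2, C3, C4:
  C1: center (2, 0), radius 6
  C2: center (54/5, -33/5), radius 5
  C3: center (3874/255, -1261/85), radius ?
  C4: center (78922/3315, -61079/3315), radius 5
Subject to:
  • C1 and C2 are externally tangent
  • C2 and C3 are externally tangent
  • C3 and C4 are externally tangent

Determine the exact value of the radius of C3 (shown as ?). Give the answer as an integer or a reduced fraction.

13/3

1. [ext C2·C3]  r_C3² + 10r_C3 − 559/9 = 0  ⇒  r_C3 = 13/3 (r>0 drops 1)
2. [ext C3·C4]  r_C3² + 10r_C3 − 559/9 = 0  ⇒  r_C3 = 13/3 (r>0 drops 1)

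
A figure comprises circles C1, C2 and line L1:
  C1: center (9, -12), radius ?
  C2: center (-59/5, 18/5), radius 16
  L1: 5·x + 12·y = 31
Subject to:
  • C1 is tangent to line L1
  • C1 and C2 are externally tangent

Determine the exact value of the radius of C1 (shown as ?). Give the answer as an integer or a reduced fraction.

10

1. [C1‖L1]  r_C1² − 100 = 0  ⇒  r_C1 = 10 (r>0 drops 1)
2. [ext C1·C2]  r_C1² + 32r_C1 − 420 = 0  ⇒  r_C1 = 10 (r>0 drops 1)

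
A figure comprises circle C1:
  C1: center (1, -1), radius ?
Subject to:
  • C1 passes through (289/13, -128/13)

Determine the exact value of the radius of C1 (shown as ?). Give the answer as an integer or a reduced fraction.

23

1. [C1∋P]  r_C1² − 529 = 0  ⇒  r_C1 = 23 (r>0 drops 1)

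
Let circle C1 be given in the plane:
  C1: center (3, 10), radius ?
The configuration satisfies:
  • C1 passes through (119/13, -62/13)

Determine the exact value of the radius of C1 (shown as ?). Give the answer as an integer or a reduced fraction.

16

1. [C1∋P]  r_C1² − 256 = 0  ⇒  r_C1 = 16 (r>0 drops 1)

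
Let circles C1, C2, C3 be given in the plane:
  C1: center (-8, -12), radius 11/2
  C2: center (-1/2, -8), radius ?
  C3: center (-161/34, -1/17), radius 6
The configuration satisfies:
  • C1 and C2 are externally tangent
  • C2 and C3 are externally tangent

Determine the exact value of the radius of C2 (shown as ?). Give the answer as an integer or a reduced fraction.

3

1. [ext C1·C2]  r_C2² + 11r_C2 − 42 = 0  ⇒  r_C2 = 3 (r>0 drops 1)
2. [ext C2·C3]  r_C2² + 12r_C2 − 45 = 0  ⇒  r_C2 = 3 (r>0 drops 1)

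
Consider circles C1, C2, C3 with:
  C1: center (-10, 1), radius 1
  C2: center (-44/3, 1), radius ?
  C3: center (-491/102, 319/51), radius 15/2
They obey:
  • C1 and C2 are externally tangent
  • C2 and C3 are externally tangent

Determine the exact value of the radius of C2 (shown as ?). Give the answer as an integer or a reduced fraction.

11/3

1. [ext C1·C2]  r_C2² + 2r_C2 − 187/9 = 0  ⇒  r_C2 = 11/3 (r>0 drops 1)
2. [ext C2·C3]  r_C2² + 15r_C2 − 616/9 = 0  ⇒  r_C2 = 11/3 (r>0 drops 1)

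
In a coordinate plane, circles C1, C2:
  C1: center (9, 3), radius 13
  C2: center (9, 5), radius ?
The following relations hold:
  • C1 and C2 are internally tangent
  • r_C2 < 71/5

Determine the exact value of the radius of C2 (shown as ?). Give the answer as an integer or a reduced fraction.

11

1. [int C1,C2]  r_C2² − 26r_C2 + 165 = 0  ⇒  r_C2 = 11 or 15
2. given r_C2 < 71/5: keep 11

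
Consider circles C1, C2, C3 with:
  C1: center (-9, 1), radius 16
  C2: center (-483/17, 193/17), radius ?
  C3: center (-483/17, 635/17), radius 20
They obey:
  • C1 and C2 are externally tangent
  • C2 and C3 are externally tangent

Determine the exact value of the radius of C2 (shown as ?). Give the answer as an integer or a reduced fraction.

1. [ext C1·C2]  r_C2² + 32r_C2 − 228 = 0  ⇒  r_C2 = 6 (r>0 drops 1)
2. [ext C2·C3]  r_C2² + 40r_C2 − 276 = 0  ⇒  r_C2 = 6 (r>0 drops 1)

6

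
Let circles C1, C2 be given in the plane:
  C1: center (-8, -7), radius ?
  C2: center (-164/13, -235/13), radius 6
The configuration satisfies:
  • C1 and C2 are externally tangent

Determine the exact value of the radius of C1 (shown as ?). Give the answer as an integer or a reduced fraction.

6

1. [ext C1·C2]  r_C1² + 12r_C1 − 108 = 0  ⇒  r_C1 = 6 (r>0 drops 1)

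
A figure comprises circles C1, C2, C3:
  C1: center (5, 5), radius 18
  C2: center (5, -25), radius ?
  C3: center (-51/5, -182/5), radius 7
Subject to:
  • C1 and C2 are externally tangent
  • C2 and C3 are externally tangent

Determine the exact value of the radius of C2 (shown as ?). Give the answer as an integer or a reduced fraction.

1. [ext C1·C2]  r_C2² + 36r_C2 − 576 = 0  ⇒  r_C2 = 12 (r>0 drops 1)
2. [ext C2·C3]  r_C2² + 14r_C2 − 312 = 0  ⇒  r_C2 = 12 (r>0 drops 1)

12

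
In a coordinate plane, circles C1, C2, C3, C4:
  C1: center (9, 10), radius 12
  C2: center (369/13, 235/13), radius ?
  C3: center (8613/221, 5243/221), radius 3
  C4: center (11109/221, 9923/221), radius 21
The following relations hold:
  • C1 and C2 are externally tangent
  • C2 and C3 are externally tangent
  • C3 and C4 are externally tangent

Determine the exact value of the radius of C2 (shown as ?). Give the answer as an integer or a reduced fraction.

9

1. [ext C1·C2]  r_C2² + 24r_C2 − 297 = 0  ⇒  r_C2 = 9 (r>0 drops 1)
2. [ext C2·C3]  r_C2² + 6r_C2 − 135 = 0  ⇒  r_C2 = 9 (r>0 drops 1)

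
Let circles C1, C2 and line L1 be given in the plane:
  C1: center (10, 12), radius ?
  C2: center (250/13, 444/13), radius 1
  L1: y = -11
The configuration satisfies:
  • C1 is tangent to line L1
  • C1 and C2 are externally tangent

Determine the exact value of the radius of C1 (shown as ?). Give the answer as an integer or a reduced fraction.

1. [C1‖L1]  r_C1² − 529 = 0  ⇒  r_C1 = 23 (r>0 drops 1)
2. [ext C1·C2]  r_C1² + 2r_C1 − 575 = 0  ⇒  r_C1 = 23 (r>0 drops 1)

23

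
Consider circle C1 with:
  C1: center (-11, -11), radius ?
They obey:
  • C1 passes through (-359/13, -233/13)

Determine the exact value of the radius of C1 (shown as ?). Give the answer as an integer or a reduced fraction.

1. [C1∋P]  r_C1² − 324 = 0  ⇒  r_C1 = 18 (r>0 drops 1)

18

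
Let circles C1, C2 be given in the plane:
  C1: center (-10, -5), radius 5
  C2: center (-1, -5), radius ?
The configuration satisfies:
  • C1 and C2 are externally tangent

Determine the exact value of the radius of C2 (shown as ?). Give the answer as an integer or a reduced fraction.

4

1. [ext C1·C2]  r_C2² + 10r_C2 − 56 = 0  ⇒  r_C2 = 4 (r>0 drops 1)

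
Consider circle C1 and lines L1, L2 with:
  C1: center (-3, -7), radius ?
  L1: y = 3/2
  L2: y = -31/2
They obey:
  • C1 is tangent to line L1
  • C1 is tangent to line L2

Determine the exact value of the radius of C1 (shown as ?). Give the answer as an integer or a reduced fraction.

17/2

1. [C1‖L1]  r_C1² − 289/4 = 0  ⇒  r_C1 = 17/2 (r>0 drops 1)
2. [C1‖L2]  r_C1² − 289/4 = 0  ⇒  r_C1 = 17/2 (r>0 drops 1)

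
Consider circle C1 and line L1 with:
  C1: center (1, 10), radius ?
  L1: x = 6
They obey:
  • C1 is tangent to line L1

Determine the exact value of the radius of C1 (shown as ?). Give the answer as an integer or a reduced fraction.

5

1. [C1‖L1]  r_C1² − 25 = 0  ⇒  r_C1 = 5 (r>0 drops 1)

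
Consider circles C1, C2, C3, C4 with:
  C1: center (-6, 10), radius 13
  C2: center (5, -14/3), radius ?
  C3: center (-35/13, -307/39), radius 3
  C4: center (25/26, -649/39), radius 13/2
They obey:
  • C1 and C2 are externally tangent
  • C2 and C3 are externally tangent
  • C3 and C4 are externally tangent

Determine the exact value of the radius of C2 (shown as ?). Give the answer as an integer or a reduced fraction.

1. [ext C1·C2]  r_C2² + 26r_C2 − 1504/9 = 0  ⇒  r_C2 = 16/3 (r>0 drops 1)
2. [ext C2·C3]  r_C2² + 6r_C2 − 544/9 = 0  ⇒  r_C2 = 16/3 (r>0 drops 1)

16/3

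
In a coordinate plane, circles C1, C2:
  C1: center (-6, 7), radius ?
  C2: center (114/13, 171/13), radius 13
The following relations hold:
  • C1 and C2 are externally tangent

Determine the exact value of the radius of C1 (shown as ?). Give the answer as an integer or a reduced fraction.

1. [ext C1·C2]  r_C1² + 26r_C1 − 87 = 0  ⇒  r_C1 = 3 (r>0 drops 1)

3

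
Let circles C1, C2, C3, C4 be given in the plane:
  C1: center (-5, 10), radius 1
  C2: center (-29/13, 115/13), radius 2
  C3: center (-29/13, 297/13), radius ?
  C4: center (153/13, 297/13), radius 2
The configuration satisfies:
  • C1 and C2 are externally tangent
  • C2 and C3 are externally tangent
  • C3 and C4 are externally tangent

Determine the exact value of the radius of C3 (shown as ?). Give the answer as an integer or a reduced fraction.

1. [ext C2·C3]  r_C3² + 4r_C3 − 192 = 0  ⇒  r_C3 = 12 (r>0 drops 1)
2. [ext C3·C4]  r_C3² + 4r_C3 − 192 = 0  ⇒  r_C3 = 12 (r>0 drops 1)

12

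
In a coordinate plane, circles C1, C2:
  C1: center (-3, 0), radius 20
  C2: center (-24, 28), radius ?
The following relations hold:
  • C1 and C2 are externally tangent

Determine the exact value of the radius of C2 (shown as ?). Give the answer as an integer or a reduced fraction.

1. [ext C1·C2]  r_C2² + 40r_C2 − 825 = 0  ⇒  r_C2 = 15 (r>0 drops 1)

15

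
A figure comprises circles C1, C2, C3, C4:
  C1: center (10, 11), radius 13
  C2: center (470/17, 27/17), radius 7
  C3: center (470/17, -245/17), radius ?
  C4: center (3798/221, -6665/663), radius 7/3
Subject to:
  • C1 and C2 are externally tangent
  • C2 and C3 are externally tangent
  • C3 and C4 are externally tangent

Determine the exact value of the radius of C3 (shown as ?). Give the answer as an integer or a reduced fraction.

1. [ext C2·C3]  r_C3² + 14r_C3 − 207 = 0  ⇒  r_C3 = 9 (r>0 drops 1)
2. [ext C3·C4]  r_C3² + (14/3)r_C3 − 123 = 0  ⇒  r_C3 = 9 (r>0 drops 1)

9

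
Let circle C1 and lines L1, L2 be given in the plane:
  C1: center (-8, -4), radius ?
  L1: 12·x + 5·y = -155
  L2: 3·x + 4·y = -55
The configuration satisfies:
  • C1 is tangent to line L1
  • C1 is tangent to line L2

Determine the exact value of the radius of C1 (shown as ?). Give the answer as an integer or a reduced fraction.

3

1. [C1‖L1]  r_C1² − 9 = 0  ⇒  r_C1 = 3 (r>0 drops 1)
2. [C1‖L2]  r_C1² − 9 = 0  ⇒  r_C1 = 3 (r>0 drops 1)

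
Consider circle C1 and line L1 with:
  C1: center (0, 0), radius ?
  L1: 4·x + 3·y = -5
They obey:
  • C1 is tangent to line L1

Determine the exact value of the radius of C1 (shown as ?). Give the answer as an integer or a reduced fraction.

1. [C1‖L1]  r_C1² − 1 = 0  ⇒  r_C1 = 1 (r>0 drops 1)

1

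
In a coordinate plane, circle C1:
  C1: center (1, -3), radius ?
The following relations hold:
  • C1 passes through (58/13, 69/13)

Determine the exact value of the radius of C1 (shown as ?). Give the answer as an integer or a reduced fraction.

9

1. [C1∋P]  r_C1² − 81 = 0  ⇒  r_C1 = 9 (r>0 drops 1)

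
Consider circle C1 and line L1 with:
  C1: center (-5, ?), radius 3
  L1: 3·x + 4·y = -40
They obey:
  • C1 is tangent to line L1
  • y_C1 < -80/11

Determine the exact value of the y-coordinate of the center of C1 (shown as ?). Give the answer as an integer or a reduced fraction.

1. [C1‖L1]  y_C1² + (25/2)y_C1 + 25 = 0  ⇒  y_C1 = -10 or -5/2
2. given y_C1 < -80/11: keep -10

-10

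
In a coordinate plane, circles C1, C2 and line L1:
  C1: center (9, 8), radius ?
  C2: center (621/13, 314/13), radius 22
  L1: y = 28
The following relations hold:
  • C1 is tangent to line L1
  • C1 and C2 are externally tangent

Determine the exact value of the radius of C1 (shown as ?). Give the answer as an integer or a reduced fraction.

20

1. [C1‖L1]  r_C1² − 400 = 0  ⇒  r_C1 = 20 (r>0 drops 1)
2. [ext C1·C2]  r_C1² + 44r_C1 − 1280 = 0  ⇒  r_C1 = 20 (r>0 drops 1)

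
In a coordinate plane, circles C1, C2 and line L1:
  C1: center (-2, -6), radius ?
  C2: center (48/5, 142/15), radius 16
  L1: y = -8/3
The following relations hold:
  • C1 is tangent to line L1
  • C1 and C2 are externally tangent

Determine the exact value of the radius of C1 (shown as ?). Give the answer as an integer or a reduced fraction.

1. [C1‖L1]  r_C1² − 100/9 = 0  ⇒  r_C1 = 10/3 (r>0 drops 1)
2. [ext C1·C2]  r_C1² + 32r_C1 − 1060/9 = 0  ⇒  r_C1 = 10/3 (r>0 drops 1)

10/3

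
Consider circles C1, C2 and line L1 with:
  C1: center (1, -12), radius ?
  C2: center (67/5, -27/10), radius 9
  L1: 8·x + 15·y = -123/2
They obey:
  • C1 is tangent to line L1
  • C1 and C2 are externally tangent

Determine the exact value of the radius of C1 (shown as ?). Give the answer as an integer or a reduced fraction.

13/2

1. [C1‖L1]  r_C1² − 169/4 = 0  ⇒  r_C1 = 13/2 (r>0 drops 1)
2. [ext C1·C2]  r_C1² + 18r_C1 − 637/4 = 0  ⇒  r_C1 = 13/2 (r>0 drops 1)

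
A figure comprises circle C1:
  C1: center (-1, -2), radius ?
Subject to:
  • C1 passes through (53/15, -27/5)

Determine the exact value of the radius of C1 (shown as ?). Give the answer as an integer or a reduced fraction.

17/3

1. [C1∋P]  r_C1² − 289/9 = 0  ⇒  r_C1 = 17/3 (r>0 drops 1)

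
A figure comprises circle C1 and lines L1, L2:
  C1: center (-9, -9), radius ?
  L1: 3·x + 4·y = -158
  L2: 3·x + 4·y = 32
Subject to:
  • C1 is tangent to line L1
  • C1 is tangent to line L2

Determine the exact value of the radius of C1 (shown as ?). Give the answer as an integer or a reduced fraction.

19

1. [C1‖L1]  r_C1² − 361 = 0  ⇒  r_C1 = 19 (r>0 drops 1)
2. [C1‖L2]  r_C1² − 361 = 0  ⇒  r_C1 = 19 (r>0 drops 1)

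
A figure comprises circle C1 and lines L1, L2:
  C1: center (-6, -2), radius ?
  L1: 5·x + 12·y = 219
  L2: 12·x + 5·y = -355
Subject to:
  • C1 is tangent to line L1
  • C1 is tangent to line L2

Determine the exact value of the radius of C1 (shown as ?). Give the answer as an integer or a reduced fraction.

21

1. [C1‖L1]  r_C1² − 441 = 0  ⇒  r_C1 = 21 (r>0 drops 1)
2. [C1‖L2]  r_C1² − 441 = 0  ⇒  r_C1 = 21 (r>0 drops 1)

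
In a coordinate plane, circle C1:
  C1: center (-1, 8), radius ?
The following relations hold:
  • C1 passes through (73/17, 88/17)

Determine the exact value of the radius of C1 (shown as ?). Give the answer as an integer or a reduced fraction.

6

1. [C1∋P]  r_C1² − 36 = 0  ⇒  r_C1 = 6 (r>0 drops 1)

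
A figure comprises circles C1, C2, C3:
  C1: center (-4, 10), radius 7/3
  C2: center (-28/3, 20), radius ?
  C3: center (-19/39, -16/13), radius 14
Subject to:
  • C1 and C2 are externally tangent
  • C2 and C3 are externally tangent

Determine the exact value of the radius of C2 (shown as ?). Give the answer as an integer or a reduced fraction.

1. [ext C1·C2]  r_C2² + (14/3)r_C2 − 123 = 0  ⇒  r_C2 = 9 (r>0 drops 1)
2. [ext C2·C3]  r_C2² + 28r_C2 − 333 = 0  ⇒  r_C2 = 9 (r>0 drops 1)

9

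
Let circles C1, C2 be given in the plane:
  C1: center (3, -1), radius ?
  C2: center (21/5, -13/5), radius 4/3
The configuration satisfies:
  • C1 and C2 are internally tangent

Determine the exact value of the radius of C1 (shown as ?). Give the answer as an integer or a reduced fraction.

10/3

1. [int C1,C2]  r_C1² − (8/3)r_C1 − 20/9 = 0  ⇒  r_C1 = 10/3 (r>0 drops 1)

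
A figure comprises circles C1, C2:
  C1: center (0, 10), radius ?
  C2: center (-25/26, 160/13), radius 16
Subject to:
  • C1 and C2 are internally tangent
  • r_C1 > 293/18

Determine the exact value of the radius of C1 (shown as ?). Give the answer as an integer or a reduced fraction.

1. [int C1,C2]  r_C1² − 32r_C1 + 999/4 = 0  ⇒  r_C1 = 27/2 or 37/2
2. given r_C1 > 293/18: keep 37/2

37/2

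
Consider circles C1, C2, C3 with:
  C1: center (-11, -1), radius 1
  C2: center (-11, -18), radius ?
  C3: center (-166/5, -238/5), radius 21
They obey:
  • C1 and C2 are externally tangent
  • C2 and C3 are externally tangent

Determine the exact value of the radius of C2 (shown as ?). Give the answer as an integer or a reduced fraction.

1. [ext C1·C2]  r_C2² + 2r_C2 − 288 = 0  ⇒  r_C2 = 16 (r>0 drops 1)
2. [ext C2·C3]  r_C2² + 42r_C2 − 928 = 0  ⇒  r_C2 = 16 (r>0 drops 1)

16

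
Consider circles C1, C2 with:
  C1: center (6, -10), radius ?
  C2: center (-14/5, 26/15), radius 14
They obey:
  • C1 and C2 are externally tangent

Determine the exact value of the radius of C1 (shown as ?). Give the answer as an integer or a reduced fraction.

2/3

1. [ext C1·C2]  r_C1² + 28r_C1 − 172/9 = 0  ⇒  r_C1 = 2/3 (r>0 drops 1)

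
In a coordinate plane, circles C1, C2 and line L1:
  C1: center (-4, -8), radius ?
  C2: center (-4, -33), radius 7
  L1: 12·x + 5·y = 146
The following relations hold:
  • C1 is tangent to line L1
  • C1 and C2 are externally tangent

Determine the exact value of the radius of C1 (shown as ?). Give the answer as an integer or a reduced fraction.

1. [C1‖L1]  r_C1² − 324 = 0  ⇒  r_C1 = 18 (r>0 drops 1)
2. [ext C1·C2]  r_C1² + 14r_C1 − 576 = 0  ⇒  r_C1 = 18 (r>0 drops 1)

18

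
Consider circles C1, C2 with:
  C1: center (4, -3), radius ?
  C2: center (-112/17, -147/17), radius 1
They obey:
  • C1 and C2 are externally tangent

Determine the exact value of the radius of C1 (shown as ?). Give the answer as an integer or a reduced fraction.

1. [ext C1·C2]  r_C1² + 2r_C1 − 143 = 0  ⇒  r_C1 = 11 (r>0 drops 1)

11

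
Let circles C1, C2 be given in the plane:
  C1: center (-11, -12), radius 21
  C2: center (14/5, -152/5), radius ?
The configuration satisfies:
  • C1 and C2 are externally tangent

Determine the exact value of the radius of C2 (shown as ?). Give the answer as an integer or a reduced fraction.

1. [ext C1·C2]  r_C2² + 42r_C2 − 88 = 0  ⇒  r_C2 = 2 (r>0 drops 1)

2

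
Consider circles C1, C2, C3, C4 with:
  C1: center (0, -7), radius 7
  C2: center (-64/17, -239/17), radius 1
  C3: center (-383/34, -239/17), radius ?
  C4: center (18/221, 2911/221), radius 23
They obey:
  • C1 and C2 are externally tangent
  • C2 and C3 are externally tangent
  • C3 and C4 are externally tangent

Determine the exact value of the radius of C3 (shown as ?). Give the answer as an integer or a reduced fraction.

1. [ext C2·C3]  r_C3² + 2r_C3 − 221/4 = 0  ⇒  r_C3 = 13/2 (r>0 drops 1)
2. [ext C3·C4]  r_C3² + 46r_C3 − 1365/4 = 0  ⇒  r_C3 = 13/2 (r>0 drops 1)

13/2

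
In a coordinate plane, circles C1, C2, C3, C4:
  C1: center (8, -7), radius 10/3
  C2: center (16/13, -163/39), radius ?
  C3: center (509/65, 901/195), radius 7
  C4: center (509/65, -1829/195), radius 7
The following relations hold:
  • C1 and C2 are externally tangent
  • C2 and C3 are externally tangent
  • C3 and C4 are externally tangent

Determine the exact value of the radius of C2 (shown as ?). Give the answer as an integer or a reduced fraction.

1. [ext C1·C2]  r_C2² + (20/3)r_C2 − 128/3 = 0  ⇒  r_C2 = 4 (r>0 drops 1)
2. [ext C2·C3]  r_C2² + 14r_C2 − 72 = 0  ⇒  r_C2 = 4 (r>0 drops 1)

4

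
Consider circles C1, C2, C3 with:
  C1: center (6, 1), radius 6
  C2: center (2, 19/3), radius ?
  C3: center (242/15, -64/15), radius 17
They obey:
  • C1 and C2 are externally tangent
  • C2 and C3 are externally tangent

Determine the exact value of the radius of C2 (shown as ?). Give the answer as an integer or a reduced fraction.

1. [ext C1·C2]  r_C2² + 12r_C2 − 76/9 = 0  ⇒  r_C2 = 2/3 (r>0 drops 1)
2. [ext C2·C3]  r_C2² + 34r_C2 − 208/9 = 0  ⇒  r_C2 = 2/3 (r>0 drops 1)

2/3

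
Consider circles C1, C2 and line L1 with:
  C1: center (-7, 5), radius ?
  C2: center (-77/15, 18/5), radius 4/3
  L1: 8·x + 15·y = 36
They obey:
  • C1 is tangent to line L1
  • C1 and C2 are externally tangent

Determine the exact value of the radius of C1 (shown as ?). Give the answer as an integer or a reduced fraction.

1. [C1‖L1]  r_C1² − 1 = 0  ⇒  r_C1 = 1 (r>0 drops 1)
2. [ext C1·C2]  r_C1² + (8/3)r_C1 − 11/3 = 0  ⇒  r_C1 = 1 (r>0 drops 1)

1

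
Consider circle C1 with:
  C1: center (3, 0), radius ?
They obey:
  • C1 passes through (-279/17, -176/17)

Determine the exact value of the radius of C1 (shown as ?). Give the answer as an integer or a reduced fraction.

22

1. [C1∋P]  r_C1² − 484 = 0  ⇒  r_C1 = 22 (r>0 drops 1)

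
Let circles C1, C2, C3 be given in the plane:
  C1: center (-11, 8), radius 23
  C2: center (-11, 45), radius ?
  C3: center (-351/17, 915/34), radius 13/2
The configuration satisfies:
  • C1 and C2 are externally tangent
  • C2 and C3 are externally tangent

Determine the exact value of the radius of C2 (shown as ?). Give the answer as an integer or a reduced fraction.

1. [ext C1·C2]  r_C2² + 46r_C2 − 840 = 0  ⇒  r_C2 = 14 (r>0 drops 1)
2. [ext C2·C3]  r_C2² + 13r_C2 − 378 = 0  ⇒  r_C2 = 14 (r>0 drops 1)

14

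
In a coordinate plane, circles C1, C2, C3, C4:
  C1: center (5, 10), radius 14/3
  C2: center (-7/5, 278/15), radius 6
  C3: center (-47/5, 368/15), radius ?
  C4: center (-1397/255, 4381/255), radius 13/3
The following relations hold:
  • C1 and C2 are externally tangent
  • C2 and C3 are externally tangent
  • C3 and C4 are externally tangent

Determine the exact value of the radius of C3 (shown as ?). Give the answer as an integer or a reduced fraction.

4

1. [ext C2·C3]  r_C3² + 12r_C3 − 64 = 0  ⇒  r_C3 = 4 (r>0 drops 1)
2. [ext C3·C4]  r_C3² + (26/3)r_C3 − 152/3 = 0  ⇒  r_C3 = 4 (r>0 drops 1)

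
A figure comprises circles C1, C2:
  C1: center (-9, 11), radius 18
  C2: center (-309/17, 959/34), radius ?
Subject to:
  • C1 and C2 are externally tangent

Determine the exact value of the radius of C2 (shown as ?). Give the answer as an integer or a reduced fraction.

3/2

1. [ext C1·C2]  r_C2² + 36r_C2 − 225/4 = 0  ⇒  r_C2 = 3/2 (r>0 drops 1)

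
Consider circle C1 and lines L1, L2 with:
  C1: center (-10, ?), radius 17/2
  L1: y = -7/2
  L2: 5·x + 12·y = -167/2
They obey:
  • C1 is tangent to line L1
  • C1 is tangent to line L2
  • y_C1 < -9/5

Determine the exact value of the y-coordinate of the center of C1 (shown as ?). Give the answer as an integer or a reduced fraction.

-12

1. [C1‖L1]  y_C1² + 7y_C1 − 60 = 0  ⇒  y_C1 = -12 or 5
2. [C1‖L2]  y_C1² + (67/12)y_C1 − 77 = 0  ⇒  y_C1 = -12 or 77/12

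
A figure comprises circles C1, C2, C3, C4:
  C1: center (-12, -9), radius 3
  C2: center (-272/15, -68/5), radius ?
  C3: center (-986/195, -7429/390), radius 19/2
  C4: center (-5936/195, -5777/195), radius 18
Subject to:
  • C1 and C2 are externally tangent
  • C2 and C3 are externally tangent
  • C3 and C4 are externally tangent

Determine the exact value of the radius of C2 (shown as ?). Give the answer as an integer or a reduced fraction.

14/3

1. [ext C1·C2]  r_C2² + 6r_C2 − 448/9 = 0  ⇒  r_C2 = 14/3 (r>0 drops 1)
2. [ext C2·C3]  r_C2² + 19r_C2 − 994/9 = 0  ⇒  r_C2 = 14/3 (r>0 drops 1)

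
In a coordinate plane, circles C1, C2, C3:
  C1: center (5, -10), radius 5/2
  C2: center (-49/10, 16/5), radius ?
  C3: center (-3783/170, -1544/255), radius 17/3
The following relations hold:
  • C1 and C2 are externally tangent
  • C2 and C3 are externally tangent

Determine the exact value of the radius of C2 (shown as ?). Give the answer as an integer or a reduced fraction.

1. [ext C1·C2]  r_C2² + 5r_C2 − 266 = 0  ⇒  r_C2 = 14 (r>0 drops 1)
2. [ext C2·C3]  r_C2² + (34/3)r_C2 − 1064/3 = 0  ⇒  r_C2 = 14 (r>0 drops 1)

14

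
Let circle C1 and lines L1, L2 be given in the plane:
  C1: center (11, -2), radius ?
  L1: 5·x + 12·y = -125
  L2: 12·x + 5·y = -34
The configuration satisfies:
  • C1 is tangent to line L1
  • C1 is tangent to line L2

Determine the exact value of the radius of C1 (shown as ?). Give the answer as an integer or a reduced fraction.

1. [C1‖L1]  r_C1² − 144 = 0  ⇒  r_C1 = 12 (r>0 drops 1)
2. [C1‖L2]  r_C1² − 144 = 0  ⇒  r_C1 = 12 (r>0 drops 1)

12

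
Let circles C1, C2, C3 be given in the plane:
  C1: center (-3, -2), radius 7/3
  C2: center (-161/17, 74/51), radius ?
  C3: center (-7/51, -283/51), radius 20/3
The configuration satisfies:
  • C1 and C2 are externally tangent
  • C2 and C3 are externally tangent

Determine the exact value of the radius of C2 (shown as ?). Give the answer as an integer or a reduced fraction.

1. [ext C1·C2]  r_C2² + (14/3)r_C2 − 145/3 = 0  ⇒  r_C2 = 5 (r>0 drops 1)
2. [ext C2·C3]  r_C2² + (40/3)r_C2 − 275/3 = 0  ⇒  r_C2 = 5 (r>0 drops 1)

5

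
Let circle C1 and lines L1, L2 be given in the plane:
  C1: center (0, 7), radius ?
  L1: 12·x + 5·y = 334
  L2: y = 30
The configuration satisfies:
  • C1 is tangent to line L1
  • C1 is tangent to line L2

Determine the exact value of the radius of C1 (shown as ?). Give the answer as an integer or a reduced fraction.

23

1. [C1‖L1]  r_C1² − 529 = 0  ⇒  r_C1 = 23 (r>0 drops 1)
2. [C1‖L2]  r_C1² − 529 = 0  ⇒  r_C1 = 23 (r>0 drops 1)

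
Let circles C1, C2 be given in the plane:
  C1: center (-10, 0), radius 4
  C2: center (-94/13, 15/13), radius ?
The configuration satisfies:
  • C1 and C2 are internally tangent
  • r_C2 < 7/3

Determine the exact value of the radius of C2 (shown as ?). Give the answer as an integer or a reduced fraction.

1

1. [int C1,C2]  r_C2² − 8r_C2 + 7 = 0  ⇒  r_C2 = 1 or 7
2. given r_C2 < 7/3: keep 1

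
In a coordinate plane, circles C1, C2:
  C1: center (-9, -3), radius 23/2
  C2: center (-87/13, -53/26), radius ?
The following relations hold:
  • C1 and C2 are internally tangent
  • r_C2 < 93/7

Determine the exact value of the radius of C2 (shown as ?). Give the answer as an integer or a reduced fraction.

9

1. [int C1,C2]  r_C2² − 23r_C2 + 126 = 0  ⇒  r_C2 = 9 or 14
2. given r_C2 < 93/7: keep 9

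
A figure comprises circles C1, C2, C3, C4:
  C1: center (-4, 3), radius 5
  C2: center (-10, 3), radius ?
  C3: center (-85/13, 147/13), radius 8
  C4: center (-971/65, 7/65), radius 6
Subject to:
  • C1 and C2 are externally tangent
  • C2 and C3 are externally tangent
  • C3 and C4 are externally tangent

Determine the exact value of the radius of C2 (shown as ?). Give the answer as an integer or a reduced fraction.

1. [ext C1·C2]  r_C2² + 10r_C2 − 11 = 0  ⇒  r_C2 = 1 (r>0 drops 1)
2. [ext C2·C3]  r_C2² + 16r_C2 − 17 = 0  ⇒  r_C2 = 1 (r>0 drops 1)

1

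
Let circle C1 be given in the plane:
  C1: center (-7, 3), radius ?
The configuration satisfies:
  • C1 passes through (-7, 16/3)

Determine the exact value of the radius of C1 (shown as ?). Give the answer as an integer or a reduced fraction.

7/3

1. [C1∋P]  r_C1² − 49/9 = 0  ⇒  r_C1 = 7/3 (r>0 drops 1)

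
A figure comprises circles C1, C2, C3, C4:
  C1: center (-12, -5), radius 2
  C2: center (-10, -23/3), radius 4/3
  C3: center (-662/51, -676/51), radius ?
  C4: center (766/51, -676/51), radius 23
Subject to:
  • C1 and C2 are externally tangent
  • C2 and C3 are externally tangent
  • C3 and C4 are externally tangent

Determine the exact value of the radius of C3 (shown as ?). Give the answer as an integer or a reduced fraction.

5

1. [ext C2·C3]  r_C3² + (8/3)r_C3 − 115/3 = 0  ⇒  r_C3 = 5 (r>0 drops 1)
2. [ext C3·C4]  r_C3² + 46r_C3 − 255 = 0  ⇒  r_C3 = 5 (r>0 drops 1)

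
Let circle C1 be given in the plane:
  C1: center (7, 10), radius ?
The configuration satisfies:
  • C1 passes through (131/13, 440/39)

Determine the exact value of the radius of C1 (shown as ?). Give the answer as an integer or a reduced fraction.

1. [C1∋P]  r_C1² − 100/9 = 0  ⇒  r_C1 = 10/3 (r>0 drops 1)

10/3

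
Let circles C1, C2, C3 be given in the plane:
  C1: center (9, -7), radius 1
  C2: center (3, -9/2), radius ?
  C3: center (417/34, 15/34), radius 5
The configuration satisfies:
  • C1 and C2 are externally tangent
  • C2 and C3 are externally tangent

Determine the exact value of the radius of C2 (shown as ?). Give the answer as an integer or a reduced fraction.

1. [ext C1·C2]  r_C2² + 2r_C2 − 165/4 = 0  ⇒  r_C2 = 11/2 (r>0 drops 1)
2. [ext C2·C3]  r_C2² + 10r_C2 − 341/4 = 0  ⇒  r_C2 = 11/2 (r>0 drops 1)

11/2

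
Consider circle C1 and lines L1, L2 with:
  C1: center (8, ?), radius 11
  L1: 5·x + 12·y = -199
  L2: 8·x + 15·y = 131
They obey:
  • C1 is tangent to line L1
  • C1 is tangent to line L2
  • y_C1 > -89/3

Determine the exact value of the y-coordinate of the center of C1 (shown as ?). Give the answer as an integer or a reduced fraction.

1. [C1‖L1]  y_C1² + (239/6)y_C1 + 764/3 = 0  ⇒  y_C1 = -191/6 or -8
2. [C1‖L2]  y_C1² − (134/15)y_C1 − 2032/15 = 0  ⇒  y_C1 = -8 or 254/15

-8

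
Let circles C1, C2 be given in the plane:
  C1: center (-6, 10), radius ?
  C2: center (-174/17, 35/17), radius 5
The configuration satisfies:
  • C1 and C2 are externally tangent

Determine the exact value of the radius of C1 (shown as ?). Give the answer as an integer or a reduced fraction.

4

1. [ext C1·C2]  r_C1² + 10r_C1 − 56 = 0  ⇒  r_C1 = 4 (r>0 drops 1)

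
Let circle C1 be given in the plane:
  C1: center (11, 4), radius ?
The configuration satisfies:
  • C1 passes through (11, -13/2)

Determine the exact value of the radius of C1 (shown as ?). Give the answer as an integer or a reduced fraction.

21/2

1. [C1∋P]  r_C1² − 441/4 = 0  ⇒  r_C1 = 21/2 (r>0 drops 1)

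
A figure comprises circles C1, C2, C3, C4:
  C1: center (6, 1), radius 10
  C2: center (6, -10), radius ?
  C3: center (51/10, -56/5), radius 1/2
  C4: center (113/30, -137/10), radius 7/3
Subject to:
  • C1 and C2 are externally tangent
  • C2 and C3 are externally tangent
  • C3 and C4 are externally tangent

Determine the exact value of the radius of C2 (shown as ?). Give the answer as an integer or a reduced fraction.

1. [ext C1·C2]  r_C2² + 20r_C2 − 21 = 0  ⇒  r_C2 = 1 (r>0 drops 1)
2. [ext C2·C3]  r_C2² + 1r_C2 − 2 = 0  ⇒  r_C2 = 1 (r>0 drops 1)

1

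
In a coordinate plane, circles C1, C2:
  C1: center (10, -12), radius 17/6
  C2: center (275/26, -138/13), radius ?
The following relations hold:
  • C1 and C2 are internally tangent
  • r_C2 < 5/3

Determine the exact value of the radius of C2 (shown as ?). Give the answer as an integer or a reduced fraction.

4/3

1. [int C1,C2]  r_C2² − (17/3)r_C2 + 52/9 = 0  ⇒  r_C2 = 4/3 or 13/3
2. given r_C2 < 5/3: keep 4/3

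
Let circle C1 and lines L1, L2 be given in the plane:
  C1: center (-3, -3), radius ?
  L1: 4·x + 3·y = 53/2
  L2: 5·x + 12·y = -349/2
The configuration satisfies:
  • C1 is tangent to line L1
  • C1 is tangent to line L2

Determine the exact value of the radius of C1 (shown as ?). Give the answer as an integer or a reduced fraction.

1. [C1‖L1]  r_C1² − 361/4 = 0  ⇒  r_C1 = 19/2 (r>0 drops 1)
2. [C1‖L2]  r_C1² − 361/4 = 0  ⇒  r_C1 = 19/2 (r>0 drops 1)

19/2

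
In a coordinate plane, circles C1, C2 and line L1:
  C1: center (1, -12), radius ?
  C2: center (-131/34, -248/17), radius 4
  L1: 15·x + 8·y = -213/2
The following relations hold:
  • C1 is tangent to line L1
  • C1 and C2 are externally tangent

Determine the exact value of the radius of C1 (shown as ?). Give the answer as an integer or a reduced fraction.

3/2

1. [C1‖L1]  r_C1² − 9/4 = 0  ⇒  r_C1 = 3/2 (r>0 drops 1)
2. [ext C1·C2]  r_C1² + 8r_C1 − 57/4 = 0  ⇒  r_C1 = 3/2 (r>0 drops 1)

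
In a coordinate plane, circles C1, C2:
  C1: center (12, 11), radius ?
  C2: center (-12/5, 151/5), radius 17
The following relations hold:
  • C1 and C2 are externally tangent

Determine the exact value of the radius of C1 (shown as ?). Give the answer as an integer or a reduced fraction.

7

1. [ext C1·C2]  r_C1² + 34r_C1 − 287 = 0  ⇒  r_C1 = 7 (r>0 drops 1)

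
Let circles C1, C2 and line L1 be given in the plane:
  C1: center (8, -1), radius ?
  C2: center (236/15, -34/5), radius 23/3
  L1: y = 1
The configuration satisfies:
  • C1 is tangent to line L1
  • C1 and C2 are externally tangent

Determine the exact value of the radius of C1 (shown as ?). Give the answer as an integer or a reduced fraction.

1. [C1‖L1]  r_C1² − 4 = 0  ⇒  r_C1 = 2 (r>0 drops 1)
2. [ext C1·C2]  r_C1² + (46/3)r_C1 − 104/3 = 0  ⇒  r_C1 = 2 (r>0 drops 1)

2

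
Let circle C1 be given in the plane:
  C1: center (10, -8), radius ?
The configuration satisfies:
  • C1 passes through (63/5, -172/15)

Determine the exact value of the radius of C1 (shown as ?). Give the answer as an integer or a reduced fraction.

13/3

1. [C1∋P]  r_C1² − 169/9 = 0  ⇒  r_C1 = 13/3 (r>0 drops 1)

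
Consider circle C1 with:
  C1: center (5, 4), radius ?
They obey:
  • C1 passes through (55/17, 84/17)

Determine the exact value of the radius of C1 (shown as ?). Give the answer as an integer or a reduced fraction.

2

1. [C1∋P]  r_C1² − 4 = 0  ⇒  r_C1 = 2 (r>0 drops 1)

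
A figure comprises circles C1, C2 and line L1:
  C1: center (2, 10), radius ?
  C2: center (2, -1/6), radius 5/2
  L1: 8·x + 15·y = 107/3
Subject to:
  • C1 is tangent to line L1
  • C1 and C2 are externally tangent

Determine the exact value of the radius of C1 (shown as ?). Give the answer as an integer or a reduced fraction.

23/3

1. [C1‖L1]  r_C1² − 529/9 = 0  ⇒  r_C1 = 23/3 (r>0 drops 1)
2. [ext C1·C2]  r_C1² + 5r_C1 − 874/9 = 0  ⇒  r_C1 = 23/3 (r>0 drops 1)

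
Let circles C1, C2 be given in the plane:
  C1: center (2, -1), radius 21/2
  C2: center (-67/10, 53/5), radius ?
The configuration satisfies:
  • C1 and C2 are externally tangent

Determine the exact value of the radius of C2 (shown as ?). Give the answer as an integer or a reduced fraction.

4

1. [ext C1·C2]  r_C2² + 21r_C2 − 100 = 0  ⇒  r_C2 = 4 (r>0 drops 1)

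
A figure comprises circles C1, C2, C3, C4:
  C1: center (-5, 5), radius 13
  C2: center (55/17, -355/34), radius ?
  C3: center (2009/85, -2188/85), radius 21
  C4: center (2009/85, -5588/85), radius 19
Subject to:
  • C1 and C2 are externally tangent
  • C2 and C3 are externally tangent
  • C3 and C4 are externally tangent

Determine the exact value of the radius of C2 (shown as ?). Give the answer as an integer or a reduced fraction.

1. [ext C1·C2]  r_C2² + 26r_C2 − 549/4 = 0  ⇒  r_C2 = 9/2 (r>0 drops 1)
2. [ext C2·C3]  r_C2² + 42r_C2 − 837/4 = 0  ⇒  r_C2 = 9/2 (r>0 drops 1)

9/2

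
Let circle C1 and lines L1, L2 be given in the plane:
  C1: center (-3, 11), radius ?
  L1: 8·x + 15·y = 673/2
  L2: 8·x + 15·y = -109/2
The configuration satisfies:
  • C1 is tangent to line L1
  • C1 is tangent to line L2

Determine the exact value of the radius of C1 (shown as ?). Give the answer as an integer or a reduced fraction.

23/2

1. [C1‖L1]  r_C1² − 529/4 = 0  ⇒  r_C1 = 23/2 (r>0 drops 1)
2. [C1‖L2]  r_C1² − 529/4 = 0  ⇒  r_C1 = 23/2 (r>0 drops 1)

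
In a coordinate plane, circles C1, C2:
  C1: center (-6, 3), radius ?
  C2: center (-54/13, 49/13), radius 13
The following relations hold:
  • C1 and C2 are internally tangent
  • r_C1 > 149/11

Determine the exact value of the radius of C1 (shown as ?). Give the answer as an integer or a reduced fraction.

15

1. [int C1,C2]  r_C1² − 26r_C1 + 165 = 0  ⇒  r_C1 = 11 or 15
2. given r_C1 > 149/11: keep 15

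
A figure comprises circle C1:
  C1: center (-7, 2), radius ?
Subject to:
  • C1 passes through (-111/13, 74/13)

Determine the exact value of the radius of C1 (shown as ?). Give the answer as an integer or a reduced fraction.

4

1. [C1∋P]  r_C1² − 16 = 0  ⇒  r_C1 = 4 (r>0 drops 1)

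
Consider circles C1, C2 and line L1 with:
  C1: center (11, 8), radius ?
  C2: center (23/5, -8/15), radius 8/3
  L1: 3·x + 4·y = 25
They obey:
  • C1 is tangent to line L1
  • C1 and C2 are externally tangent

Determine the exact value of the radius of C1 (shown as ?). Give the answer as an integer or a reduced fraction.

8

1. [C1‖L1]  r_C1² − 64 = 0  ⇒  r_C1 = 8 (r>0 drops 1)
2. [ext C1·C2]  r_C1² + (16/3)r_C1 − 320/3 = 0  ⇒  r_C1 = 8 (r>0 drops 1)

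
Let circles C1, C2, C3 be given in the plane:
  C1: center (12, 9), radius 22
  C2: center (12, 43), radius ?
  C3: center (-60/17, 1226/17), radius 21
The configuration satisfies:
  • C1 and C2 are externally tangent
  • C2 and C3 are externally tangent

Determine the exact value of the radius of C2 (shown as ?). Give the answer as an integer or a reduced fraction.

12

1. [ext C1·C2]  r_C2² + 44r_C2 − 672 = 0  ⇒  r_C2 = 12 (r>0 drops 1)
2. [ext C2·C3]  r_C2² + 42r_C2 − 648 = 0  ⇒  r_C2 = 12 (r>0 drops 1)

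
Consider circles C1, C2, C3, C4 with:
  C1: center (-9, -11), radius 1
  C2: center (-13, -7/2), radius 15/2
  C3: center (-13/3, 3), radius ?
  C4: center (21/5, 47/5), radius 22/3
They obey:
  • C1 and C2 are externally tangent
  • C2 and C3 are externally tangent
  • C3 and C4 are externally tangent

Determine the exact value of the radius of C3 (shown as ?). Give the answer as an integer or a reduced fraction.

10/3

1. [ext C2·C3]  r_C3² + 15r_C3 − 550/9 = 0  ⇒  r_C3 = 10/3 (r>0 drops 1)
2. [ext C3·C4]  r_C3² + (44/3)r_C3 − 60 = 0  ⇒  r_C3 = 10/3 (r>0 drops 1)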